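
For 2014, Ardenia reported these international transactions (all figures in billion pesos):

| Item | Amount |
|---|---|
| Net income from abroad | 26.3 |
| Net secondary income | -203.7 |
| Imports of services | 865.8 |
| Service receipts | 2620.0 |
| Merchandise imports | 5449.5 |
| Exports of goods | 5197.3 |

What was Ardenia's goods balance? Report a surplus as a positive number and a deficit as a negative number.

-252.2

Goods balance = 5197.3 - 5449.5 = -252.2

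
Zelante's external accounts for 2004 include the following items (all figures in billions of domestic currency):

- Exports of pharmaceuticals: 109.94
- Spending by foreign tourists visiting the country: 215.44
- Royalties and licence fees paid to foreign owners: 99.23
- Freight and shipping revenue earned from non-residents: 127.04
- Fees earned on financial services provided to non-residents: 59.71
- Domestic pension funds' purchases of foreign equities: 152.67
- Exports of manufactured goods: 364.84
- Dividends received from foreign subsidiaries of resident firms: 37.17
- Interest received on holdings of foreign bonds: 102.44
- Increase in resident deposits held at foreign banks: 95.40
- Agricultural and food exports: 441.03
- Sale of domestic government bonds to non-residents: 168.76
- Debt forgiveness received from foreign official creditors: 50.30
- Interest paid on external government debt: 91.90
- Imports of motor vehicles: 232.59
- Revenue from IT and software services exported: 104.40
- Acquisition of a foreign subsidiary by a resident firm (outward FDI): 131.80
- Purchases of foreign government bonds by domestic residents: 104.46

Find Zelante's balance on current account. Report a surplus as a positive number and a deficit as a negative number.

Goods: 364.84 - 232.59 + 441.03 + 109.94 = 683.22
Services: 104.40 + 127.04 + 215.44 + 59.71 - 99.23 = 407.36
Primary income: 102.44 - 91.90 + 37.17 = 47.71
Current account = 683.22 + 407.36 + 47.71 = 1138.29
(Excluded from the current account — financial account: domestic pension funds' purchases of foreign equities 152.67, increase in resident deposits held at foreign banks 95.40, sale of domestic government bonds to non-residents 168.76, acquisition of a foreign subsidiary by a resident firm (outward FDI) 131.80, purchases of foreign government bonds by domestic residents 104.46; capital account: debt forgiveness received from foreign official creditors 50.30.)

1138.29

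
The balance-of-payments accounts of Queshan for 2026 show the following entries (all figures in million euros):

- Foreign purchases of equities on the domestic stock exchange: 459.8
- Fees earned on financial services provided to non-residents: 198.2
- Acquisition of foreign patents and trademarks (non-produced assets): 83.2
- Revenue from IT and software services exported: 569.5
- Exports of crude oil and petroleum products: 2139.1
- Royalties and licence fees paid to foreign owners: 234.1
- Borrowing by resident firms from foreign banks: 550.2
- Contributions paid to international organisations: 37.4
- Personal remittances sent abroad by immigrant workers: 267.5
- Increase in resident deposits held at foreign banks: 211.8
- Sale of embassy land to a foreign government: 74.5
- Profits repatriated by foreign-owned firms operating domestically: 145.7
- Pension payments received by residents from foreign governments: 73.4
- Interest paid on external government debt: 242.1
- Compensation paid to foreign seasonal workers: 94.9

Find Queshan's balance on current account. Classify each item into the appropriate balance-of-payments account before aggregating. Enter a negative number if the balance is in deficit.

Goods: 2139.1
Services: 198.2 - 234.1 + 569.5 = 533.6
Primary income: -145.7 - 94.9 - 242.1 = -482.7
Secondary income: -267.5 + 73.4 - 37.4 = -231.5
Current account = 2139.1 + 533.6 + (-482.7) + (-231.5) = 1958.5
(Excluded from the current account — financial account: foreign purchases of equities on the domestic stock exchange 459.8, borrowing by resident firms from foreign banks 550.2, increase in resident deposits held at foreign banks 211.8; capital account: acquisition of foreign patents and trademarks (non-produced assets) 83.2, sale of embassy land to a foreign government 74.5.)

1958.5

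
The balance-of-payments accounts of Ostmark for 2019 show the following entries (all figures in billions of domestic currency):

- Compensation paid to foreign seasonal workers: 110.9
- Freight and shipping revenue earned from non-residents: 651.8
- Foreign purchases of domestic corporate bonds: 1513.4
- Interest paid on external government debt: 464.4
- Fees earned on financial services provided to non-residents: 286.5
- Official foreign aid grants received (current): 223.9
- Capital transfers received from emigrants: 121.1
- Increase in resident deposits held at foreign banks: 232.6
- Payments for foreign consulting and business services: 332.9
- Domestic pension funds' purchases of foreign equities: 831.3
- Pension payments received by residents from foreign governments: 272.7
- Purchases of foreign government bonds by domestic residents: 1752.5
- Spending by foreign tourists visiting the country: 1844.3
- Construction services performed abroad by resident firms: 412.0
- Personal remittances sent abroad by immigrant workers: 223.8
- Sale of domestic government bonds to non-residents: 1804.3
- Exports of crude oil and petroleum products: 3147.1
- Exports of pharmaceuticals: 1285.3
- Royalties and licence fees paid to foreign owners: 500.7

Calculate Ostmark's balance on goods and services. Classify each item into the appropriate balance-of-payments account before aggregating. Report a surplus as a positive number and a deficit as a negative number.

Goods: 1285.3 + 3147.1 = 4432.4
Services: -332.9 + 1844.3 + 412.0 + 651.8 - 500.7 + 286.5 = 2361.0
Trade balance = 4432.4 + 2361.0 = 6793.4
(Excluded from the trade balance — primary income: compensation paid to foreign seasonal workers 110.9, interest paid on external government debt 464.4; financial account: foreign purchases of domestic corporate bonds 1513.4, increase in resident deposits held at foreign banks 232.6, domestic pension funds' purchases of foreign equities 831.3, purchases of foreign government bonds by domestic residents 1752.5, sale of domestic government bonds to non-residents 1804.3; secondary income: official foreign aid grants received (current) 223.9, pension payments received by residents from foreign governments 272.7, personal remittances sent abroad by immigrant workers 223.8; capital account: capital transfers received from emigrants 121.1.)

6793.4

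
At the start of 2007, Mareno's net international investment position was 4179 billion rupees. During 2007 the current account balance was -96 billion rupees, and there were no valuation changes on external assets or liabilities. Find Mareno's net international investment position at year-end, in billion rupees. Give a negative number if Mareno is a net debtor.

With no valuation effects, change in NIIP = current account = -96
End-of-year NIIP = 4179 + (-96) = 4083

4083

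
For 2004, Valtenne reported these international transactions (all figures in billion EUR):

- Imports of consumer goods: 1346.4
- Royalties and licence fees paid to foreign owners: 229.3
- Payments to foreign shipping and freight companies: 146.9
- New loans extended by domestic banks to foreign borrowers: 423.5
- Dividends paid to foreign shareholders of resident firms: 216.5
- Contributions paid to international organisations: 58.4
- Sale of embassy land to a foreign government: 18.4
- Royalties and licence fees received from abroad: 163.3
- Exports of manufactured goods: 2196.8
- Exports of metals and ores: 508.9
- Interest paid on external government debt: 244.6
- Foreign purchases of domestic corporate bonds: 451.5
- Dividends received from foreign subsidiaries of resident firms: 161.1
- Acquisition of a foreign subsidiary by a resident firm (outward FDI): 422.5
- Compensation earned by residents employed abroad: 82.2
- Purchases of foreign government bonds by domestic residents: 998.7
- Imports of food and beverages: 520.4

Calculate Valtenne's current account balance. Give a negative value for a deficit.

Goods: -520.4 + 508.9 - 1346.4 + 2196.8 = 838.9
Services: -146.9 + 163.3 - 229.3 = -212.9
Primary income: -216.5 - 244.6 + 82.2 + 161.1 = -217.8
Secondary income: -58.4
Current account = 838.9 + (-212.9) + (-217.8) + (-58.4) = 349.8
(Excluded from the current account — financial account: new loans extended by domestic banks to foreign borrowers 423.5, foreign purchases of domestic corporate bonds 451.5, acquisition of a foreign subsidiary by a resident firm (outward FDI) 422.5, purchases of foreign government bonds by domestic residents 998.7; capital account: sale of embassy land to a foreign government 18.4.)

349.8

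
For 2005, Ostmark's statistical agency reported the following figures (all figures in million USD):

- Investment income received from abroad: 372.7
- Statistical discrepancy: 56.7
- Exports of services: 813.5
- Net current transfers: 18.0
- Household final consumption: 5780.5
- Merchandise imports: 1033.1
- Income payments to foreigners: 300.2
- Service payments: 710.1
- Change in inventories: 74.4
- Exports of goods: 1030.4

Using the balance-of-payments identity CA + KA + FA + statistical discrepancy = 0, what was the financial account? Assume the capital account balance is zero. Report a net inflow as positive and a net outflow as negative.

Goods balance = 1030.4 - 1033.1 = -2.7
Services balance = 813.5 - 710.1 = 103.4
Trade balance (goods + services) = -2.7 + 103.4 = 100.7
Net primary income = 372.7 - 300.2 = 72.5
Net secondary income = 18.0
Current account = 100.7 + 72.5 + 18.0 = 191.2
Financial account = -(191.2 + 56.7) = -247.9

-247.9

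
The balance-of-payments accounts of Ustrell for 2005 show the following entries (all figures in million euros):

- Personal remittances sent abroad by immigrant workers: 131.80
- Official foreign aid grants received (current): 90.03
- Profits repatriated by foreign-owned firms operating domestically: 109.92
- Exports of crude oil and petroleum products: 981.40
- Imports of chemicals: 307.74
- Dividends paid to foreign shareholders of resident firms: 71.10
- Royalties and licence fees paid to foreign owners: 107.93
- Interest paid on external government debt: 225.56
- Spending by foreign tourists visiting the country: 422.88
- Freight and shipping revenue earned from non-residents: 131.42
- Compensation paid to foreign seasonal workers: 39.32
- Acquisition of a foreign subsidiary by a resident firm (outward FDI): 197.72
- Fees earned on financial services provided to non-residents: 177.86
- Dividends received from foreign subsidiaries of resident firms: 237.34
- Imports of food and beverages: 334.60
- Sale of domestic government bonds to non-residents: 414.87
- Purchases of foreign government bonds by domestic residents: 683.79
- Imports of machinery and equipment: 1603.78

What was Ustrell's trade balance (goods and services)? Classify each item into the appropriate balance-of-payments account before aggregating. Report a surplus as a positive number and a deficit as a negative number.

-640.49

Goods: -1603.78 + 981.40 - 307.74 - 334.60 = -1264.72
Services: 422.88 + 177.86 + 131.42 - 107.93 = 624.23
Trade balance = -1264.72 + 624.23 = -640.49
(Excluded from the trade balance — secondary income: personal remittances sent abroad by immigrant workers 131.80, official foreign aid grants received (current) 90.03; primary income: profits repatriated by foreign-owned firms operating domestically 109.92, dividends paid to foreign shareholders of resident firms 71.10, interest paid on external government debt 225.56, compensation paid to foreign seasonal workers 39.32, dividends received from foreign subsidiaries of resident firms 237.34; financial account: acquisition of a foreign subsidiary by a resident firm (outward FDI) 197.72, sale of domestic government bonds to non-residents 414.87, purchases of foreign government bonds by domestic residents 683.79.)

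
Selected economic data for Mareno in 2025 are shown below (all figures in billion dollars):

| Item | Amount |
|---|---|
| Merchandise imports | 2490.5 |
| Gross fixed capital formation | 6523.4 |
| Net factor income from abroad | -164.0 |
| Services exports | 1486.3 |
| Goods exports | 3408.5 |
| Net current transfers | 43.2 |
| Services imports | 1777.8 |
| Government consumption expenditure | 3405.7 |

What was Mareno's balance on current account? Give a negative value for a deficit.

505.7

Goods balance = 3408.5 - 2490.5 = 918.0
Services balance = 1486.3 - 1777.8 = -291.5
Trade balance (goods + services) = 918.0 + (-291.5) = 626.5
Net primary income = -164.0
Net secondary income = 43.2
Current account = 626.5 + (-164.0) + 43.2 = 505.7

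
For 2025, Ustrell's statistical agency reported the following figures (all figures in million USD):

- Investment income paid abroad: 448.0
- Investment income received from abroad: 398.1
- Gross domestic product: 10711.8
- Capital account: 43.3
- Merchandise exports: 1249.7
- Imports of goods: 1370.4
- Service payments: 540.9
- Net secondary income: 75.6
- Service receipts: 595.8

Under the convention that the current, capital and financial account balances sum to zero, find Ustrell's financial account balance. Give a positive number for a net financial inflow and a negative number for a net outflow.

Goods balance = 1249.7 - 1370.4 = -120.7
Services balance = 595.8 - 540.9 = 54.9
Trade balance (goods + services) = -120.7 + 54.9 = -65.8
Net primary income = 398.1 - 448.0 = -49.9
Net secondary income = 75.6
Current account = -65.8 + (-49.9) + 75.6 = -40.1
Financial account = -(-40.1 + 43.3) = -3.2

-3.2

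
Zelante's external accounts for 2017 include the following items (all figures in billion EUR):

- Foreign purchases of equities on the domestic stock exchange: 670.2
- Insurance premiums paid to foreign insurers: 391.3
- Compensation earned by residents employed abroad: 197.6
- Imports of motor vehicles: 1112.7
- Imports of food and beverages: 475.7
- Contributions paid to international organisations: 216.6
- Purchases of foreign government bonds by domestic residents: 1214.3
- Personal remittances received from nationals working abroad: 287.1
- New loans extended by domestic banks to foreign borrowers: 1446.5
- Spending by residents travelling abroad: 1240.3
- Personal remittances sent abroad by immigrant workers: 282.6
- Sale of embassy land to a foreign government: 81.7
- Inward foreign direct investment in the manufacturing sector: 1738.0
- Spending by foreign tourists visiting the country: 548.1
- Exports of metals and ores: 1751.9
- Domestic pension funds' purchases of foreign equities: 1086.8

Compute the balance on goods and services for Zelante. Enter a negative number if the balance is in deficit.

-920.0

Goods: 1751.9 - 1112.7 - 475.7 = 163.5
Services: -1240.3 + 548.1 - 391.3 = -1083.5
Trade balance = 163.5 + (-1083.5) = -920.0
(Excluded from the trade balance — financial account: foreign purchases of equities on the domestic stock exchange 670.2, purchases of foreign government bonds by domestic residents 1214.3, new loans extended by domestic banks to foreign borrowers 1446.5, inward foreign direct investment in the manufacturing sector 1738.0, domestic pension funds' purchases of foreign equities 1086.8; primary income: compensation earned by residents employed abroad 197.6; secondary income: contributions paid to international organisations 216.6, personal remittances received from nationals working abroad 287.1, personal remittances sent abroad by immigrant workers 282.6; capital account: sale of embassy land to a foreign government 81.7.)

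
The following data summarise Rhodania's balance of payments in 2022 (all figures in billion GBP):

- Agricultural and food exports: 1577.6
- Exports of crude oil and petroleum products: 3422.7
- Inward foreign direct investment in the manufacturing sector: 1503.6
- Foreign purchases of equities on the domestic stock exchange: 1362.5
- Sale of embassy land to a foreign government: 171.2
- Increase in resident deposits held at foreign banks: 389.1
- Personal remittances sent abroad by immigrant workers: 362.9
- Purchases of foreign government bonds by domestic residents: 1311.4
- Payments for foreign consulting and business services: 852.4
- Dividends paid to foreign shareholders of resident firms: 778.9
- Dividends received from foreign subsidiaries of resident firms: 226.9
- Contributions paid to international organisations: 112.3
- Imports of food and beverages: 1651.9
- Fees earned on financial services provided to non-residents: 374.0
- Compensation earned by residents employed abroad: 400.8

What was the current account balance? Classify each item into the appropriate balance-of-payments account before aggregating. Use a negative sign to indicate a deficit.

Goods: 3422.7 - 1651.9 + 1577.6 = 3348.4
Services: 374.0 - 852.4 = -478.4
Primary income: -778.9 + 400.8 + 226.9 = -151.2
Secondary income: -112.3 - 362.9 = -475.2
Current account = 3348.4 + (-478.4) + (-151.2) + (-475.2) = 2243.6
(Excluded from the current account — financial account: inward foreign direct investment in the manufacturing sector 1503.6, foreign purchases of equities on the domestic stock exchange 1362.5, increase in resident deposits held at foreign banks 389.1, purchases of foreign government bonds by domestic residents 1311.4; capital account: sale of embassy land to a foreign government 171.2.)

2243.6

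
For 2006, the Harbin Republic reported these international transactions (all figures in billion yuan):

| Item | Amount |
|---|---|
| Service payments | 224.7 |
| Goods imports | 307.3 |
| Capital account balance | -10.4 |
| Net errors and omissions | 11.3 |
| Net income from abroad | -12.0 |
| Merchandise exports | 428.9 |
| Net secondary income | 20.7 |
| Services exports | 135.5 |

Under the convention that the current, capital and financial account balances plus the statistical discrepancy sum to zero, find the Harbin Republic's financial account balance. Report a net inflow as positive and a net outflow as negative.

-42.0

Goods balance = 428.9 - 307.3 = 121.6
Services balance = 135.5 - 224.7 = -89.2
Trade balance (goods + services) = 121.6 + (-89.2) = 32.4
Net primary income = -12.0
Net secondary income = 20.7
Current account = 32.4 + (-12.0) + 20.7 = 41.1
Financial account = -(41.1 + (-10.4) + 11.3) = -42.0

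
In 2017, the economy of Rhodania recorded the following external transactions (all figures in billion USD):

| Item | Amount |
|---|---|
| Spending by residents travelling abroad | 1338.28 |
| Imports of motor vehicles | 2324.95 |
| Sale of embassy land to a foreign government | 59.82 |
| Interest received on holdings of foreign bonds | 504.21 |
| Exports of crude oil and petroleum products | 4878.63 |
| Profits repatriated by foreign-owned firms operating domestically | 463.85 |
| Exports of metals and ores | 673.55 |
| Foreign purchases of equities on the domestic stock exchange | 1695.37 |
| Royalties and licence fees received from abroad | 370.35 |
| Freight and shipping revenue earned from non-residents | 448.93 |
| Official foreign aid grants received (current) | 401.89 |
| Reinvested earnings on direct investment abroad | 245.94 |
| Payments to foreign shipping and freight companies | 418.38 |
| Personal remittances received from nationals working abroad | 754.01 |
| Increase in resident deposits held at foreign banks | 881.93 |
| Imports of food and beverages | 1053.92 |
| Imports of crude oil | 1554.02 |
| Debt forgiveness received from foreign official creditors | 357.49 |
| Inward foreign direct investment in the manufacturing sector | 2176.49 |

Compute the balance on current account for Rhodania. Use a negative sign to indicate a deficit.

1124.11

Goods: 4878.63 - 1053.92 - 1554.02 - 2324.95 + 673.55 = 619.29
Services: -418.38 + 370.35 - 1338.28 + 448.93 = -937.38
Primary income: -463.85 + 245.94 + 504.21 = 286.30
Secondary income: 754.01 + 401.89 = 1155.90
Current account = 619.29 + (-937.38) + 286.30 + 1155.90 = 1124.11
(Excluded from the current account — capital account: sale of embassy land to a foreign government 59.82, debt forgiveness received from foreign official creditors 357.49; financial account: foreign purchases of equities on the domestic stock exchange 1695.37, increase in resident deposits held at foreign banks 881.93, inward foreign direct investment in the manufacturing sector 2176.49.)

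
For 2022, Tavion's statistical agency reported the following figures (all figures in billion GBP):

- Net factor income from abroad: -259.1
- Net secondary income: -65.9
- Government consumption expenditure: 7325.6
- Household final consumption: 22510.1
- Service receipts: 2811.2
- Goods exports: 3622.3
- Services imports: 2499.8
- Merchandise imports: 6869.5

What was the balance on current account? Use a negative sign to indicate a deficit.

-3260.8

Goods balance = 3622.3 - 6869.5 = -3247.2
Services balance = 2811.2 - 2499.8 = 311.4
Trade balance (goods + services) = -3247.2 + 311.4 = -2935.8
Net primary income = -259.1
Net secondary income = -65.9
Current account = -2935.8 + (-259.1) + (-65.9) = -3260.8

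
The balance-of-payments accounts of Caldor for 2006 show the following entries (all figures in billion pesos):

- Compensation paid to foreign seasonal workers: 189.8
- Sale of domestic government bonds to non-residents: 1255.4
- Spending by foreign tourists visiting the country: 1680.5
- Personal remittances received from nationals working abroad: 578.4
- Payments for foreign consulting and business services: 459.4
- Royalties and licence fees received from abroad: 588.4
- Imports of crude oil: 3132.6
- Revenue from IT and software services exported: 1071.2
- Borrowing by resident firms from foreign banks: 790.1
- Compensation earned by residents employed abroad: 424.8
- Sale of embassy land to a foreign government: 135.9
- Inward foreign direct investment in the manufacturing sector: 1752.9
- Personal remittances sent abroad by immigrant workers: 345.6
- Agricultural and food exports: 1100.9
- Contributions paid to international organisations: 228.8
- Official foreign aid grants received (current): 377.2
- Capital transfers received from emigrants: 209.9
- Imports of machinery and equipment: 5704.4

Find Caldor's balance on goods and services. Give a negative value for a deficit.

Goods: -5704.4 + 1100.9 - 3132.6 = -7736.1
Services: -459.4 + 588.4 + 1071.2 + 1680.5 = 2880.7
Trade balance = -7736.1 + 2880.7 = -4855.4
(Excluded from the trade balance — primary income: compensation paid to foreign seasonal workers 189.8, compensation earned by residents employed abroad 424.8; financial account: sale of domestic government bonds to non-residents 1255.4, borrowing by resident firms from foreign banks 790.1, inward foreign direct investment in the manufacturing sector 1752.9; secondary income: personal remittances received from nationals working abroad 578.4, personal remittances sent abroad by immigrant workers 345.6, contributions paid to international organisations 228.8, official foreign aid grants received (current) 377.2; capital account: sale of embassy land to a foreign government 135.9, capital transfers received from emigrants 209.9.)

-4855.4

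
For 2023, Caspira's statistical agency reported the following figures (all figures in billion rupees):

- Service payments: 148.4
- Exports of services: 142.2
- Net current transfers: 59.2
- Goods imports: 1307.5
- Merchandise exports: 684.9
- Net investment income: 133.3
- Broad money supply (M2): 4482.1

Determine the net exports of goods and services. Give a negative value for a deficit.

Goods balance = 684.9 - 1307.5 = -622.6
Services balance = 142.2 - 148.4 = -6.2
Trade balance (goods + services) = -622.6 + (-6.2) = -628.8

-628.8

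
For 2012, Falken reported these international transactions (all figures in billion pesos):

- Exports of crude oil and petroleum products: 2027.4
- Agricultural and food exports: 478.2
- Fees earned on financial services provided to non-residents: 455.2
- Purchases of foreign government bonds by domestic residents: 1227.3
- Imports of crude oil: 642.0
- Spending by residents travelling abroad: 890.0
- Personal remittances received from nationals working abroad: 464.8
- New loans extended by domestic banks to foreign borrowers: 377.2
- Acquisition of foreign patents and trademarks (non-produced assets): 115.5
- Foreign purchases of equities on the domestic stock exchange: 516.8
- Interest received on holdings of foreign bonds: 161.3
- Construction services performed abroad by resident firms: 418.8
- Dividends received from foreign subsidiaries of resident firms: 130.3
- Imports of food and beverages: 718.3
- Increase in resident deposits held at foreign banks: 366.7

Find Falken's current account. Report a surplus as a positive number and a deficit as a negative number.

1885.7

Goods: 478.2 - 642.0 + 2027.4 - 718.3 = 1145.3
Services: 455.2 + 418.8 - 890.0 = -16.0
Primary income: 161.3 + 130.3 = 291.6
Secondary income: 464.8
Current account = 1145.3 + (-16.0) + 291.6 + 464.8 = 1885.7
(Excluded from the current account — financial account: purchases of foreign government bonds by domestic residents 1227.3, new loans extended by domestic banks to foreign borrowers 377.2, foreign purchases of equities on the domestic stock exchange 516.8, increase in resident deposits held at foreign banks 366.7; capital account: acquisition of foreign patents and trademarks (non-produced assets) 115.5.)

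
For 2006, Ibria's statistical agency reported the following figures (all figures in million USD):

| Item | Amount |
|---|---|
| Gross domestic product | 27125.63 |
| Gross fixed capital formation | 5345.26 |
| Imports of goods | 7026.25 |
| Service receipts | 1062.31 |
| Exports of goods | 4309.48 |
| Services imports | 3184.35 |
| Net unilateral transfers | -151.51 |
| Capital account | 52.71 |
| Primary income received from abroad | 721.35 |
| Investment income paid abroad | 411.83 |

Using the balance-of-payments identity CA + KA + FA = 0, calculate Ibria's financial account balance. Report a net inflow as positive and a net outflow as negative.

Goods balance = 4309.48 - 7026.25 = -2716.77
Services balance = 1062.31 - 3184.35 = -2122.04
Trade balance (goods + services) = -2716.77 + (-2122.04) = -4838.81
Net primary income = 721.35 - 411.83 = 309.52
Net secondary income = -151.51
Current account = -4838.81 + 309.52 + (-151.51) = -4680.80
Financial account = -(-4680.80 + 52.71) = 4628.09

4628.09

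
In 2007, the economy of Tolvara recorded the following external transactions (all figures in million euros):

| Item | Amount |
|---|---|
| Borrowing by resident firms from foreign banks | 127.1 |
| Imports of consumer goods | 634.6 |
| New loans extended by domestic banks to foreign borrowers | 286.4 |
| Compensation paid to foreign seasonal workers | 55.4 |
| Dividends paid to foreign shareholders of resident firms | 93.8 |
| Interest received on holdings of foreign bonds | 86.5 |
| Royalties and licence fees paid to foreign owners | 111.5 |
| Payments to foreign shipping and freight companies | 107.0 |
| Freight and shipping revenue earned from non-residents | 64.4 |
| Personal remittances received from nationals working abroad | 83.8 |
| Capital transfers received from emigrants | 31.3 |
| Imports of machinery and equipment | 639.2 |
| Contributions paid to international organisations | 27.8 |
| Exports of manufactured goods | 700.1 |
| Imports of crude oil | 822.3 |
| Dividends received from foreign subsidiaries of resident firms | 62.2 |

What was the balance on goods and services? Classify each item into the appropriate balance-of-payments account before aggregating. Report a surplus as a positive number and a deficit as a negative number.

Goods: 700.1 - 822.3 - 639.2 - 634.6 = -1396.0
Services: -111.5 - 107.0 + 64.4 = -154.1
Trade balance = -1396.0 + (-154.1) = -1550.1
(Excluded from the trade balance — financial account: borrowing by resident firms from foreign banks 127.1, new loans extended by domestic banks to foreign borrowers 286.4; primary income: compensation paid to foreign seasonal workers 55.4, dividends paid to foreign shareholders of resident firms 93.8, interest received on holdings of foreign bonds 86.5, dividends received from foreign subsidiaries of resident firms 62.2; secondary income: personal remittances received from nationals working abroad 83.8, contributions paid to international organisations 27.8; capital account: capital transfers received from emigrants 31.3.)

-1550.1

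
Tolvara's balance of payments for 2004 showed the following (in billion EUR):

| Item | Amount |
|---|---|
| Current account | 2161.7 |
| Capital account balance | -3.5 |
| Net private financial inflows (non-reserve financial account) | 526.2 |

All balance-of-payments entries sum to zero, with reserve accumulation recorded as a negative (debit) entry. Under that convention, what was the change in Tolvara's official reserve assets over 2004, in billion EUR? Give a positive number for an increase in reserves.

2684.4

Official reserve transactions balance = -(2161.7 + (-3.5) + 526.2) = -2684.4
An accumulation of reserves is recorded as a debit (negative entry), so the change in the stock of reserves is the negative of that balance.
Change in official reserves = -(-2684.4) = 2684.4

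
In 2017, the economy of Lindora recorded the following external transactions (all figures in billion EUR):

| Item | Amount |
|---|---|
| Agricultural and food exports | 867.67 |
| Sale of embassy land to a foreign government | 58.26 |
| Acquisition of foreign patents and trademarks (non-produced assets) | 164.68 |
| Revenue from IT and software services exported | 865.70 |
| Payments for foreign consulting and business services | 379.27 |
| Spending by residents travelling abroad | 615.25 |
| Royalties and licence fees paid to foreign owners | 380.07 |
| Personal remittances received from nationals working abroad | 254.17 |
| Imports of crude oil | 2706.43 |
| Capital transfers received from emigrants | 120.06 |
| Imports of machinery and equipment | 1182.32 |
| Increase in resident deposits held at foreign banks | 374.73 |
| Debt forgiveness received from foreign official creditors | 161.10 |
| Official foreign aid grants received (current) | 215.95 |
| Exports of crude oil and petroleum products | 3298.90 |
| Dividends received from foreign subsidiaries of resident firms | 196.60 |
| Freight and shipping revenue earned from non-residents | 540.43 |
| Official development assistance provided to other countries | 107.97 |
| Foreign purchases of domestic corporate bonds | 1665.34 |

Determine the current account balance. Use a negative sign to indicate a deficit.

868.11

Goods: -2706.43 + 3298.90 - 1182.32 + 867.67 = 277.82
Services: -379.27 - 615.25 + 865.70 + 540.43 - 380.07 = 31.54
Primary income: 196.60
Secondary income: 215.95 + 254.17 - 107.97 = 362.15
Current account = 277.82 + 31.54 + 196.60 + 362.15 = 868.11
(Excluded from the current account — capital account: sale of embassy land to a foreign government 58.26, acquisition of foreign patents and trademarks (non-produced assets) 164.68, capital transfers received from emigrants 120.06, debt forgiveness received from foreign official creditors 161.10; financial account: increase in resident deposits held at foreign banks 374.73, foreign purchases of domestic corporate bonds 1665.34.)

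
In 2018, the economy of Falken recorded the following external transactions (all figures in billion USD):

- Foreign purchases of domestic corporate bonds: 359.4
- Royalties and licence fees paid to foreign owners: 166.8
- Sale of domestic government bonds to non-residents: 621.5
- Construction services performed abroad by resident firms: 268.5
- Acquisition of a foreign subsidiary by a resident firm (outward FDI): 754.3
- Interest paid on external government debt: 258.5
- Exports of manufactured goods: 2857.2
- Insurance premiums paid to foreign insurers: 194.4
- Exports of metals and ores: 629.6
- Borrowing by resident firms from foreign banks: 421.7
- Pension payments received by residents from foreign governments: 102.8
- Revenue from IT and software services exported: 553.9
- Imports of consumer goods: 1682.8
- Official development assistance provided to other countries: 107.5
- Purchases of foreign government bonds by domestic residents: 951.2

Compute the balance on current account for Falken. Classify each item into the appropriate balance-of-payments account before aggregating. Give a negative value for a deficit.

2002.0

Goods: 629.6 - 1682.8 + 2857.2 = 1804.0
Services: 268.5 - 194.4 + 553.9 - 166.8 = 461.2
Primary income: -258.5
Secondary income: 102.8 - 107.5 = -4.7
Current account = 1804.0 + 461.2 + (-258.5) + (-4.7) = 2002.0
(Excluded from the current account — financial account: foreign purchases of domestic corporate bonds 359.4, sale of domestic government bonds to non-residents 621.5, acquisition of a foreign subsidiary by a resident firm (outward FDI) 754.3, borrowing by resident firms from foreign banks 421.7, purchases of foreign government bonds by domestic residents 951.2.)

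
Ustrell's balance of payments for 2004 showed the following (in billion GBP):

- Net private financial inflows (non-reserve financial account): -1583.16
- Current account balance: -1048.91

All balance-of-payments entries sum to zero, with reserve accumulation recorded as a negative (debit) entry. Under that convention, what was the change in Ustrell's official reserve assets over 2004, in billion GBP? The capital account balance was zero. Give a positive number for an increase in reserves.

-2632.07

Official reserve transactions balance = -((-1048.91) + (-1583.16)) = 2632.07
An accumulation of reserves is recorded as a debit (negative entry), so the change in the stock of reserves is the negative of that balance.
Change in official reserves = -(2632.07) = -2632.07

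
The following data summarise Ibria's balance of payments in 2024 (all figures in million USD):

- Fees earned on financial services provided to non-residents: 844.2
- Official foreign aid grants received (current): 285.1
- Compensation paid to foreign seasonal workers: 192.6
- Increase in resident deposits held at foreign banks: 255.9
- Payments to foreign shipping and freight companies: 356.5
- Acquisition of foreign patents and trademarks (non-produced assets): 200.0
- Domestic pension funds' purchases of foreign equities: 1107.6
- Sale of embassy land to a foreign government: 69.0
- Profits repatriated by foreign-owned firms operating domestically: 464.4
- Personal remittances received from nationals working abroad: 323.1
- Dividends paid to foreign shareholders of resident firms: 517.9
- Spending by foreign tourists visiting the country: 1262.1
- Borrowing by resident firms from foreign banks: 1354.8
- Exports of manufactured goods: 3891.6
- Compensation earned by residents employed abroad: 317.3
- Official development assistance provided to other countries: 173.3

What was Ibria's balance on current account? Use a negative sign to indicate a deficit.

5218.7

Goods: 3891.6
Services: -356.5 + 844.2 + 1262.1 = 1749.8
Primary income: -192.6 - 464.4 + 317.3 - 517.9 = -857.6
Secondary income: 285.1 - 173.3 + 323.1 = 434.9
Current account = 3891.6 + 1749.8 + (-857.6) + 434.9 = 5218.7
(Excluded from the current account — financial account: increase in resident deposits held at foreign banks 255.9, domestic pension funds' purchases of foreign equities 1107.6, borrowing by resident firms from foreign banks 1354.8; capital account: acquisition of foreign patents and trademarks (non-produced assets) 200.0, sale of embassy land to a foreign government 69.0.)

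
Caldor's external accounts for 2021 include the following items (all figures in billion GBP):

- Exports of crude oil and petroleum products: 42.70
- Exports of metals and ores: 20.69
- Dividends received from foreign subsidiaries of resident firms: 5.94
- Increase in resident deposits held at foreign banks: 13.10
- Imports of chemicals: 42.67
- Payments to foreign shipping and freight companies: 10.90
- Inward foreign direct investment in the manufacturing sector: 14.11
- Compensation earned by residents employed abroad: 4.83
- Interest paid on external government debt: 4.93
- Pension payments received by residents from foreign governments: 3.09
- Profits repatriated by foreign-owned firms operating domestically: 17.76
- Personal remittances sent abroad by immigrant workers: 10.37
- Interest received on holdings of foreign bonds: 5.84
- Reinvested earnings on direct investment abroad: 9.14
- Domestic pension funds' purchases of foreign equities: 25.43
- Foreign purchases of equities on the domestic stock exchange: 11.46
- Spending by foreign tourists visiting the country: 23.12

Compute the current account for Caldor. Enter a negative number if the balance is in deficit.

Goods: 42.70 + 20.69 - 42.67 = 20.72
Services: 23.12 - 10.90 = 12.22
Primary income: 5.94 - 17.76 + 4.83 + 9.14 + 5.84 - 4.93 = 3.06
Secondary income: 3.09 - 10.37 = -7.28
Current account = 20.72 + 12.22 + 3.06 + (-7.28) = 28.72
(Excluded from the current account — financial account: increase in resident deposits held at foreign banks 13.10, inward foreign direct investment in the manufacturing sector 14.11, domestic pension funds' purchases of foreign equities 25.43, foreign purchases of equities on the domestic stock exchange 11.46.)

28.72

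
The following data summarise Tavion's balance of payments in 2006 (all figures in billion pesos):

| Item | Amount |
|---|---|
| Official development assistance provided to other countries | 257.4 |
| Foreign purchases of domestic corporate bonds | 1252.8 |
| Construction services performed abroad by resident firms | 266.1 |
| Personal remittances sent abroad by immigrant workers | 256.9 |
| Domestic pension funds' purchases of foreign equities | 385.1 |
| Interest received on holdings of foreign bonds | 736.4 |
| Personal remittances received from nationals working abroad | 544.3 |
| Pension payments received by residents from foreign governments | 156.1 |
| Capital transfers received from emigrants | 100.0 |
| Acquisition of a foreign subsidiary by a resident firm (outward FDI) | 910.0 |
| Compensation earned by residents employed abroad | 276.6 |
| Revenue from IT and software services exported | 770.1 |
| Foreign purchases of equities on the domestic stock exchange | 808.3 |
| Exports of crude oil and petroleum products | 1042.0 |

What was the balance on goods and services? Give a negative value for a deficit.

Goods: 1042.0
Services: 266.1 + 770.1 = 1036.2
Trade balance = 1042.0 + 1036.2 = 2078.2
(Excluded from the trade balance — secondary income: official development assistance provided to other countries 257.4, personal remittances sent abroad by immigrant workers 256.9, personal remittances received from nationals working abroad 544.3, pension payments received by residents from foreign governments 156.1; financial account: foreign purchases of domestic corporate bonds 1252.8, domestic pension funds' purchases of foreign equities 385.1, acquisition of a foreign subsidiary by a resident firm (outward FDI) 910.0, foreign purchases of equities on the domestic stock exchange 808.3; primary income: interest received on holdings of foreign bonds 736.4, compensation earned by residents employed abroad 276.6; capital account: capital transfers received from emigrants 100.0.)

2078.2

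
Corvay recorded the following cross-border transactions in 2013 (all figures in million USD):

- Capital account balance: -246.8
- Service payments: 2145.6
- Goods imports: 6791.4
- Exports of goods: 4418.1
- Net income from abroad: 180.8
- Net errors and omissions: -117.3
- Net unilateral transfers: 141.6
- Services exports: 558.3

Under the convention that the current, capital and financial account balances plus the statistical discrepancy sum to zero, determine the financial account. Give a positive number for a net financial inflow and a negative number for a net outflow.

Goods balance = 4418.1 - 6791.4 = -2373.3
Services balance = 558.3 - 2145.6 = -1587.3
Trade balance (goods + services) = -2373.3 + (-1587.3) = -3960.6
Net primary income = 180.8
Net secondary income = 141.6
Current account = -3960.6 + 180.8 + 141.6 = -3638.2
Financial account = -(-3638.2 + (-246.8) + (-117.3)) = 4002.3

4002.3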